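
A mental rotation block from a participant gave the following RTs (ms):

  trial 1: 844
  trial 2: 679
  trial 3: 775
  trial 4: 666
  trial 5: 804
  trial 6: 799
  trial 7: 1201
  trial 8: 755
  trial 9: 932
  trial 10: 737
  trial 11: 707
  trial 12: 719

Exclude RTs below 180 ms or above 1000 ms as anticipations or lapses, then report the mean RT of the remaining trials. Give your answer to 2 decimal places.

765.18 ms

Excluded: 1201
Retained (n=11): Σ = 8417
Mean = 8417/11 = 765.1818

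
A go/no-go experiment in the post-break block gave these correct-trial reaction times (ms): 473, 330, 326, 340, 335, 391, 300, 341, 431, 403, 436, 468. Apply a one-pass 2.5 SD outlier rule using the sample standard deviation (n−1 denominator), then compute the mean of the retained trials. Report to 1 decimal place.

381.2 ms

n = 12, ΣRT = 4574, M = 381.167
Σ(x−M)² = 39725.67; s = √(39725.67/11) = 60.095
Cutoffs: 381.167 ± 2.5·60.095 → [230.9, 531.4]
No RTs fall outside the cutoffs; all 12 retained. Mean = 4574/12 = 381.167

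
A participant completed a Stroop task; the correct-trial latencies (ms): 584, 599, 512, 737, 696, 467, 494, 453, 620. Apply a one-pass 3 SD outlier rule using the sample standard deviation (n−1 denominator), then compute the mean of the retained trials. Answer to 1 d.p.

573.6 ms

n = 9, ΣRT = 5162, M = 573.556
Σ(x−M)² = 80626.22; s = √(80626.22/8) = 100.391
Cutoffs: 573.556 ± 3·100.391 → [272.4, 874.7]
No RTs fall outside the cutoffs; all 9 retained. Mean = 5162/9 = 573.556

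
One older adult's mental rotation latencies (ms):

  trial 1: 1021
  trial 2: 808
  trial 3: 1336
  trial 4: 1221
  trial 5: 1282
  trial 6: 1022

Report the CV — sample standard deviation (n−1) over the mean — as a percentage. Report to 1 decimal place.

17.9%

n = 6, Σ = 6690, M = 1115.0000
Σ(x−M)² = 199700.000; s = √(199700.000/5) = 199.8499
CV = 199.8499 / 1115.0000 = 0.17924 = 17.924%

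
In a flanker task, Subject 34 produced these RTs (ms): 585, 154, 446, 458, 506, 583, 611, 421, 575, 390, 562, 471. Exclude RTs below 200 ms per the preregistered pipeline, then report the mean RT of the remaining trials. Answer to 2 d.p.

509.82 ms

Excluded: 154
Retained (n=11): Σ = 5608
Mean = 5608/11 = 509.8182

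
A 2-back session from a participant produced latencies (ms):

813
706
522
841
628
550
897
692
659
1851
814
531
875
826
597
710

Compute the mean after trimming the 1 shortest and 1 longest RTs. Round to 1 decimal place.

Sorted: 522, 531, 550, 597, 628, 659, 692, 706, 710, 813, 814, 826, 841, 875, 897, 1851
Drop lowest 1 (522) and highest 1 (1851)
Remaining (n=14): Σ = 10139, mean = 10139/14 = 724.214

724.2 ms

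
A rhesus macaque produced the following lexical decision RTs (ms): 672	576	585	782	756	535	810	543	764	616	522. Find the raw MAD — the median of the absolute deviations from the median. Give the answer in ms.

81 ms

Sorted: 522, 535, 543, 576, 585, 616, 672, 756, 764, 782, 810 → median = 616
|x − 616|: 56, 40, 31, 166, 140, 81, 194, 73, 148, 0, 94
Sorted deviations: 0, 31, 40, 56, 73, 81, 94, 140, 148, 166, 194 → MAD = 81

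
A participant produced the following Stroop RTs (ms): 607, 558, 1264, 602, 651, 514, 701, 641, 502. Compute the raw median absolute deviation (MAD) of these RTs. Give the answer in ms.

Sorted: 502, 514, 558, 602, 607, 641, 651, 701, 1264 → median = 607
|x − 607|: 0, 49, 657, 5, 44, 93, 94, 34, 105
Sorted deviations: 0, 5, 34, 44, 49, 93, 94, 105, 657 → MAD = 49

49 ms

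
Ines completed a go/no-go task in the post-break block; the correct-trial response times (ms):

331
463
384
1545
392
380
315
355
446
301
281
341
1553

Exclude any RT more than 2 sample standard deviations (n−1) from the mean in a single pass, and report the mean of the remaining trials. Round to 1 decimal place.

n = 13, ΣRT = 7087, M = 545.154
Σ(x−M)² = 2414787.69; s = √(2414787.69/12) = 448.589
Cutoffs: 545.154 ± 2·448.589 → [-352.0, 1442.3]
Outside: 1545, 1553 → excluded.
Retained (n=11): Σ = 3989, mean = 3989/11 = 362.636

362.6 ms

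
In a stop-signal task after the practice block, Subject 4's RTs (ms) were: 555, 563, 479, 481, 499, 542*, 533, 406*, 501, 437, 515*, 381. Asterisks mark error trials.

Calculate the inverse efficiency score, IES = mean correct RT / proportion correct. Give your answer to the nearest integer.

656 ms

Correct trials (n=9): 555, 563, 479, 481, 499, 533, 501, 437, 381
Mean correct RT = 4429/9 = 492.1111 ms
Proportion correct = 9/12
IES = 492.1111 / (9/12) = 656.148 ms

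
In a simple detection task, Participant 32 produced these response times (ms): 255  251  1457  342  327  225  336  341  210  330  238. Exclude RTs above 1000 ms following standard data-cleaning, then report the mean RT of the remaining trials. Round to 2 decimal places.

Excluded: 1457
Retained (n=10): Σ = 2855
Mean = 2855/10 = 285.5000

285.50 ms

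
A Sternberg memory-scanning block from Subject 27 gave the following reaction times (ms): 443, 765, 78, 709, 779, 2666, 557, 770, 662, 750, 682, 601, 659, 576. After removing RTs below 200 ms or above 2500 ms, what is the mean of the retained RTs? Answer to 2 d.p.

662.75 ms

Excluded: 78, 2666
Retained (n=12): Σ = 7953
Mean = 7953/12 = 662.7500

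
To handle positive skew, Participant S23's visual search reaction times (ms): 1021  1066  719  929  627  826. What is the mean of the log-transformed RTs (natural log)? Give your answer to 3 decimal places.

6.745

ln(RT): 6.9285, 6.9717, 6.5779, 6.8341, 6.4409, 6.7166
Σ ln(RT) = 40.4697
Mean = 40.4697/6 = 6.74495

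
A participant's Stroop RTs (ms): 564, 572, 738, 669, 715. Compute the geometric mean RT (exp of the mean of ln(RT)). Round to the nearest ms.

ln(RT): 6.3351, 6.3491, 6.6039, 6.5058, 6.5723
Mean ln(RT) = 32.3662/5 = 6.47324
Geometric mean = exp(6.47324) = 647.58 ms

648 ms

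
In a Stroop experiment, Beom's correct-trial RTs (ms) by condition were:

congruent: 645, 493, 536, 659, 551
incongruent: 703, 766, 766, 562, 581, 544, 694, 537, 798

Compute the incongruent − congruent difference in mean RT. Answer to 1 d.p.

84.4 ms

M(congruent) = 2884/5 = 576.800
M(incongruent) = 5951/9 = 661.222
Difference = 661.222 − 576.800 = 84.422 ms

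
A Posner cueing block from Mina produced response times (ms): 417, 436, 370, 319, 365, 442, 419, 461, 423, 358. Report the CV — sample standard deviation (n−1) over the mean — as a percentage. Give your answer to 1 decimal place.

11.3%

n = 10, Σ = 4010, M = 401.0000
Σ(x−M)² = 18400.000; s = √(18400.000/9) = 45.2155
CV = 45.2155 / 401.0000 = 0.11276 = 11.276%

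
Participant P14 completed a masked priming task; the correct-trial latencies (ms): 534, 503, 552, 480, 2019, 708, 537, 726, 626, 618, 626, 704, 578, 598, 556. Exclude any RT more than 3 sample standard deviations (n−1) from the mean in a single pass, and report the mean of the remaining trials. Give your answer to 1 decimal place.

596.1 ms

n = 15, ΣRT = 10365, M = 691.000
Σ(x−M)² = 1966240.00; s = √(1966240.00/14) = 374.761
Cutoffs: 691.000 ± 3·374.761 → [-433.3, 1815.3]
Outside: 2019 → excluded.
Retained (n=14): Σ = 8346, mean = 8346/14 = 596.143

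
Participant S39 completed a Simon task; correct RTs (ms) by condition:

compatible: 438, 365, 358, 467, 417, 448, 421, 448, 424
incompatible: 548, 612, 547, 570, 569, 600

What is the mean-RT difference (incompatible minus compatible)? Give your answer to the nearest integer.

154 ms

M(compatible) = 3786/9 = 420.667
M(incompatible) = 3446/6 = 574.333
Difference = 574.333 − 420.667 = 153.667 ms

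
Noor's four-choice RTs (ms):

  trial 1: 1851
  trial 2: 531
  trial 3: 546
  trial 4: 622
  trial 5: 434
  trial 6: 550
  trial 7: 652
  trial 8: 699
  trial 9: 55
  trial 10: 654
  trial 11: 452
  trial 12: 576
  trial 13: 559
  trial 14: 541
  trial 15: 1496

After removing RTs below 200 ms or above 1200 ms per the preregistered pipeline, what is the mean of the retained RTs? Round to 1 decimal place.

Excluded: 55, 1496, 1851
Retained (n=12): Σ = 6816
Mean = 6816/12 = 568.0000

568.0 ms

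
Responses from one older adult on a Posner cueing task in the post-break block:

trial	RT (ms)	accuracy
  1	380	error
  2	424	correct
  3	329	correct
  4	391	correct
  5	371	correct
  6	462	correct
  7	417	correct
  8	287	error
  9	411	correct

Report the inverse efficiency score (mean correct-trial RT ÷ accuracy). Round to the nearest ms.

Correct trials (n=7): 424, 329, 391, 371, 462, 417, 411
Mean correct RT = 2805/7 = 400.7143 ms
Proportion correct = 7/9
IES = 400.7143 / (7/9) = 515.204 ms

515 ms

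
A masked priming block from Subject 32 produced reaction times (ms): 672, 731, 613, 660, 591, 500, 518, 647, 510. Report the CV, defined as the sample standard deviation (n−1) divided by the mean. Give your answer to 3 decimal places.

n = 9, Σ = 5442, M = 604.6667
Σ(x−M)² = 53032.000; s = √(53032.000/8) = 81.4187
CV = 81.4187 / 604.6667 = 0.13465

0.135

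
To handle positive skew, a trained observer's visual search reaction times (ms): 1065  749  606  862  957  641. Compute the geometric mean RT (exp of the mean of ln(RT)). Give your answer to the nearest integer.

797 ms

ln(RT): 6.9707, 6.6187, 6.4069, 6.7593, 6.8638, 6.4630
Mean ln(RT) = 40.0824/6 = 6.68041
Geometric mean = exp(6.68041) = 796.64 ms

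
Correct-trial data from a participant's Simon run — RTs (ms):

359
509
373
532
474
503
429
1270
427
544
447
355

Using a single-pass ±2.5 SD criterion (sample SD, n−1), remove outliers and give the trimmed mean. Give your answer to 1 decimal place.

n = 12, ΣRT = 6222, M = 518.500
Σ(x−M)² = 662733.00; s = √(662733.00/11) = 245.456
Cutoffs: 518.500 ± 2.5·245.456 → [-95.1, 1132.1]
Outside: 1270 → excluded.
Retained (n=11): Σ = 4952, mean = 4952/11 = 450.182

450.2 ms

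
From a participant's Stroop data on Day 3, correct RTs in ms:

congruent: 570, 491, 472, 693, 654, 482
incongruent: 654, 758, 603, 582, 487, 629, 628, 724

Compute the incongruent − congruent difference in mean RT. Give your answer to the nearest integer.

M(congruent) = 3362/6 = 560.333
M(incongruent) = 5065/8 = 633.125
Difference = 633.125 − 560.333 = 72.792 ms

73 ms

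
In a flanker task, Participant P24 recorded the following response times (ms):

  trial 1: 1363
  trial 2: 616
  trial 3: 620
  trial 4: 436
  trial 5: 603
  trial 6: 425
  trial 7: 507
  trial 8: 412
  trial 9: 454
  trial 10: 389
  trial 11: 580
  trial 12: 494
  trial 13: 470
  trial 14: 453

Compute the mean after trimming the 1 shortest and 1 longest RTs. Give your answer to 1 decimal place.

505.8 ms

Sorted: 389, 412, 425, 436, 453, 454, 470, 494, 507, 580, 603, 616, 620, 1363
Drop lowest 1 (389) and highest 1 (1363)
Remaining (n=12): Σ = 6070, mean = 6070/12 = 505.833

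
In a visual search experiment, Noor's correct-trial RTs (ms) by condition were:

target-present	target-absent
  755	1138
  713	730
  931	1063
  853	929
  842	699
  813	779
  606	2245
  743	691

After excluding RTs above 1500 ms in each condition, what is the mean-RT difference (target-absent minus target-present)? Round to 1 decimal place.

target-absent: exclude 2245
M(target-present) = 6256/8 = 782.000
M(target-absent) = 6029/7 = 861.286
Difference = 861.286 − 782.000 = 79.286 ms

79.3 ms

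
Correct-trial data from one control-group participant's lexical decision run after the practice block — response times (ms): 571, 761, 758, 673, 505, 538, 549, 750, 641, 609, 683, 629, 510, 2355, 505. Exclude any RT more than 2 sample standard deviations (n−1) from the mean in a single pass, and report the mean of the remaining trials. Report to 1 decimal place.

n = 15, ΣRT = 11037, M = 735.800
Σ(x−M)² = 2925042.40; s = √(2925042.40/14) = 457.090
Cutoffs: 735.800 ± 2·457.090 → [-178.4, 1650.0]
Outside: 2355 → excluded.
Retained (n=14): Σ = 8682, mean = 8682/14 = 620.143

620.1 ms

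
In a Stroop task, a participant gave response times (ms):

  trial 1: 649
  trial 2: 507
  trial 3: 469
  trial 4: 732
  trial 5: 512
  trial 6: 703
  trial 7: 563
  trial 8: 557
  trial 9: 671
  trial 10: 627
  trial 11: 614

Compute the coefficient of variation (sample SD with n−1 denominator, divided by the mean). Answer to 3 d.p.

n = 11, Σ = 6604, M = 600.3636
Σ(x−M)² = 73170.545; s = √(73170.545/10) = 85.5398
CV = 85.5398 / 600.3636 = 0.14248

0.142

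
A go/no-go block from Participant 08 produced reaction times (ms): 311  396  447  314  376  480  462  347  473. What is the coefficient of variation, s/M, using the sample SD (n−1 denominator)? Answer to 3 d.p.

0.169

n = 9, Σ = 3606, M = 400.6667
Σ(x−M)² = 36496.000; s = √(36496.000/8) = 67.5426
CV = 67.5426 / 400.6667 = 0.16858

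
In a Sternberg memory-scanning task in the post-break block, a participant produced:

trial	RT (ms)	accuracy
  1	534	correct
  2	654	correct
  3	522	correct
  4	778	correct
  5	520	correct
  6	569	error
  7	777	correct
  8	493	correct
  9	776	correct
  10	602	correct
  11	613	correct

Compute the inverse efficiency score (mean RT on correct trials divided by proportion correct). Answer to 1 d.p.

689.6 ms

Correct trials (n=10): 534, 654, 522, 778, 520, 777, 493, 776, 602, 613
Mean correct RT = 6269/10 = 626.9000 ms
Proportion correct = 10/11
IES = 626.9000 / (10/11) = 689.590 ms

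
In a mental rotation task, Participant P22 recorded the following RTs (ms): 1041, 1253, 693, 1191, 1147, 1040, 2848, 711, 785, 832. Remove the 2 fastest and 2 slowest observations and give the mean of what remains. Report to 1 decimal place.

Sorted: 693, 711, 785, 832, 1040, 1041, 1147, 1191, 1253, 2848
Drop lowest 2 (693, 711) and highest 2 (1253, 2848)
Remaining (n=6): Σ = 6036, mean = 6036/6 = 1006.000

1006.0 ms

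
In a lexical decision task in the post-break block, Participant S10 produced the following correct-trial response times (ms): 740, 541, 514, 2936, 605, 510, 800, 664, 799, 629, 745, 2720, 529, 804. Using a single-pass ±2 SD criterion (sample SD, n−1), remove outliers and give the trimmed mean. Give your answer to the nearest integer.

n = 14, ΣRT = 13536, M = 966.857
Σ(x−M)² = 8257939.71; s = √(8257939.71/13) = 797.011
Cutoffs: 966.857 ± 2·797.011 → [-627.2, 2560.9]
Outside: 2720, 2936 → excluded.
Retained (n=12): Σ = 7880, mean = 7880/12 = 656.667

657 ms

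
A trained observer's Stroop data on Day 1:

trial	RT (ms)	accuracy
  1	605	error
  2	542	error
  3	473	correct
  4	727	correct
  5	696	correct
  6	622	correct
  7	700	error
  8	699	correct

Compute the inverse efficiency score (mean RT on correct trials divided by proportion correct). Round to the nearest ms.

1029 ms

Correct trials (n=5): 473, 727, 696, 622, 699
Mean correct RT = 3217/5 = 643.4000 ms
Proportion correct = 5/8
IES = 643.4000 / (5/8) = 1029.440 ms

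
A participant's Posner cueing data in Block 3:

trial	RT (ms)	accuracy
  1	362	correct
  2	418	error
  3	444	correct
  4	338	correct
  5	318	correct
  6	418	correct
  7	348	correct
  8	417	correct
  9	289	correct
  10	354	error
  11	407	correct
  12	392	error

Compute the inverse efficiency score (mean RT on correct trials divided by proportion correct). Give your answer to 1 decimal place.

Correct trials (n=9): 362, 444, 338, 318, 418, 348, 417, 289, 407
Mean correct RT = 3341/9 = 371.2222 ms
Proportion correct = 9/12
IES = 371.2222 / (9/12) = 494.963 ms

495.0 ms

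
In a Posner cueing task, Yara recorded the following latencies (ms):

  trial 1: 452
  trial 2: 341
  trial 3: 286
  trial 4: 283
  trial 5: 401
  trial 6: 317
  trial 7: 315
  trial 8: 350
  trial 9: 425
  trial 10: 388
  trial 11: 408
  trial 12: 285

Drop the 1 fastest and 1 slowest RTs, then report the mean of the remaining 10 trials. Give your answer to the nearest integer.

352 ms

Sorted: 283, 285, 286, 315, 317, 341, 350, 388, 401, 408, 425, 452
Drop lowest 1 (283) and highest 1 (452)
Remaining (n=10): Σ = 3516, mean = 3516/10 = 351.600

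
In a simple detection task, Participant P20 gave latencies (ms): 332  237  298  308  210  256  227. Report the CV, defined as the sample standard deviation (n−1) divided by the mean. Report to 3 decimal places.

0.173

n = 7, Σ = 1868, M = 266.8571
Σ(x−M)² = 12736.857; s = √(12736.857/6) = 46.0740
CV = 46.0740 / 266.8571 = 0.17265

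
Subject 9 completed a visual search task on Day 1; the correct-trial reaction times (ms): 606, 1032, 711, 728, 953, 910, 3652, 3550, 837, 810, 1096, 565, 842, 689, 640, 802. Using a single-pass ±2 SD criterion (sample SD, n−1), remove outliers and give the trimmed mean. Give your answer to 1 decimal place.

801.5 ms

n = 16, ΣRT = 18423, M = 1151.438
Σ(x−M)² = 14044343.94; s = √(14044343.94/15) = 967.621
Cutoffs: 1151.438 ± 2·967.621 → [-783.8, 3086.7]
Outside: 3550, 3652 → excluded.
Retained (n=14): Σ = 11221, mean = 11221/14 = 801.500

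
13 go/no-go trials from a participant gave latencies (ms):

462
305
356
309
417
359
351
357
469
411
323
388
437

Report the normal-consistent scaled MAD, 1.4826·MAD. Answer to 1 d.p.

Sorted: 305, 309, 323, 351, 356, 357, 359, 388, 411, 417, 437, 462, 469 → median = 359
|x − 359| sorted: 0, 2, 3, 8, 29, 36, 50, 52, 54, 58, 78, 103, 110 → MAD = 50
Robust SD ≈ 1.4826 × 50 = 74.130

74.1 ms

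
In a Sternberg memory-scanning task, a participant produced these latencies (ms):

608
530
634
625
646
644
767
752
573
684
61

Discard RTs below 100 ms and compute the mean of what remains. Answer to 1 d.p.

646.3 ms

Excluded: 61
Retained (n=10): Σ = 6463
Mean = 6463/10 = 646.3000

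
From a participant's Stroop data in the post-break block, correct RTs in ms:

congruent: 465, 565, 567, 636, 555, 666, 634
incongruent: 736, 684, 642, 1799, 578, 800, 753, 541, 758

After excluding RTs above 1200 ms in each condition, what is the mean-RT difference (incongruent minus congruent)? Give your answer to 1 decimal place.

102.5 ms

incongruent: exclude 1799
M(congruent) = 4088/7 = 584.000
M(incongruent) = 5492/8 = 686.500
Difference = 686.500 − 584.000 = 102.500 ms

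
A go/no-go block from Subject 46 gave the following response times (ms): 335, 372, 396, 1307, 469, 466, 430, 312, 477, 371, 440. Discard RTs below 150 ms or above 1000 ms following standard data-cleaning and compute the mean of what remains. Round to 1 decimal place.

406.8 ms

Excluded: 1307
Retained (n=10): Σ = 4068
Mean = 4068/10 = 406.8000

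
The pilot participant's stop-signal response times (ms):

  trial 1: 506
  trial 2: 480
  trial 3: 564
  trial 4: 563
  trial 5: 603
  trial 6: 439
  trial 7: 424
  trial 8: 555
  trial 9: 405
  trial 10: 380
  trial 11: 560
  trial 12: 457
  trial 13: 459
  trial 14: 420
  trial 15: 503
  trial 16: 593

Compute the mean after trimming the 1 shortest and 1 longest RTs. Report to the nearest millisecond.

Sorted: 380, 405, 420, 424, 439, 457, 459, 480, 503, 506, 555, 560, 563, 564, 593, 603
Drop lowest 1 (380) and highest 1 (603)
Remaining (n=14): Σ = 6928, mean = 6928/14 = 494.857

495 ms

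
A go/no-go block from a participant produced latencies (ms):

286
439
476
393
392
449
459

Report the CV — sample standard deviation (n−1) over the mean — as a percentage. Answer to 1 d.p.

n = 7, Σ = 2894, M = 413.4286
Σ(x−M)² = 25025.714; s = √(25025.714/6) = 64.5829
CV = 64.5829 / 413.4286 = 0.15621 = 15.621%

15.6%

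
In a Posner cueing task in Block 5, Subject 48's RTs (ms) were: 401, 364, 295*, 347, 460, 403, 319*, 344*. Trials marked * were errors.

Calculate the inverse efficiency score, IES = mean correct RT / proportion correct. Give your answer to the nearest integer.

632 ms

Correct trials (n=5): 401, 364, 347, 460, 403
Mean correct RT = 1975/5 = 395.0000 ms
Proportion correct = 5/8
IES = 395.0000 / (5/8) = 632.000 ms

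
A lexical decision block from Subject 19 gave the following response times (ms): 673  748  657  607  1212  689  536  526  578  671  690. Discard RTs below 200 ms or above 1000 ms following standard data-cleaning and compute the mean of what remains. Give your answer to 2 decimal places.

637.50 ms

Excluded: 1212
Retained (n=10): Σ = 6375
Mean = 6375/10 = 637.5000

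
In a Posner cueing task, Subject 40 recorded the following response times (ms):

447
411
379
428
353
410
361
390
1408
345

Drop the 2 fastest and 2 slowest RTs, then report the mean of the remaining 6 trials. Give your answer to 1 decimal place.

396.5 ms

Sorted: 345, 353, 361, 379, 390, 410, 411, 428, 447, 1408
Drop lowest 2 (345, 353) and highest 2 (447, 1408)
Remaining (n=6): Σ = 2379, mean = 2379/6 = 396.500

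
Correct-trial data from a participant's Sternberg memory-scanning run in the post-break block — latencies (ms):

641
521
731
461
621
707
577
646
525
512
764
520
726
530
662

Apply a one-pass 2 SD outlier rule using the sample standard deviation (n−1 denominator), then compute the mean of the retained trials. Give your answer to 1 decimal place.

n = 15, ΣRT = 9144, M = 609.600
Σ(x−M)² = 128841.60; s = √(128841.60/14) = 95.932
Cutoffs: 609.600 ± 2·95.932 → [417.7, 801.5]
No RTs fall outside the cutoffs; all 15 retained. Mean = 9144/15 = 609.600

609.6 ms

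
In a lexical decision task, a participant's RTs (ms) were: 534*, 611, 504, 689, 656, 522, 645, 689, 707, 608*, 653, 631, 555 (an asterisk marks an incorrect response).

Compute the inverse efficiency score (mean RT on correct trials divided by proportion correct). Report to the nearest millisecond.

Correct trials (n=11): 611, 504, 689, 656, 522, 645, 689, 707, 653, 631, 555
Mean correct RT = 6862/11 = 623.8182 ms
Proportion correct = 11/13
IES = 623.8182 / (11/13) = 737.240 ms

737 ms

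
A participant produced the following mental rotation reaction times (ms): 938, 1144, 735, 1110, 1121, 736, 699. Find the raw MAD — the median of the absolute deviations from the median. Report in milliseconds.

202 ms

Sorted: 699, 735, 736, 938, 1110, 1121, 1144 → median = 938
|x − 938|: 0, 206, 203, 172, 183, 202, 239
Sorted deviations: 0, 172, 183, 202, 203, 206, 239 → MAD = 202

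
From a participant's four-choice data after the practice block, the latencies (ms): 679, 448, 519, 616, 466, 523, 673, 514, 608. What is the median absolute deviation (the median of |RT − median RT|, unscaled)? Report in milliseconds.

75 ms

Sorted: 448, 466, 514, 519, 523, 608, 616, 673, 679 → median = 523
|x − 523|: 156, 75, 4, 93, 57, 0, 150, 9, 85
Sorted deviations: 0, 4, 9, 57, 75, 85, 93, 150, 156 → MAD = 75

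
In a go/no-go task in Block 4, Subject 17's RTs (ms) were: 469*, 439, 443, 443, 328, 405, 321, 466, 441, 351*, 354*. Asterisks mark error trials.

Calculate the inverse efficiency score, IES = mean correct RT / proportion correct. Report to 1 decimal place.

Correct trials (n=8): 439, 443, 443, 328, 405, 321, 466, 441
Mean correct RT = 3286/8 = 410.7500 ms
Proportion correct = 8/11
IES = 410.7500 / (8/11) = 564.781 ms

564.8 ms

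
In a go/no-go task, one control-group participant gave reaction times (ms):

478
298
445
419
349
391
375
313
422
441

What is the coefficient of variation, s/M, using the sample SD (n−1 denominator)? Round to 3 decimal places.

0.150

n = 10, Σ = 3931, M = 393.1000
Σ(x−M)² = 31438.900; s = √(31438.900/9) = 59.1034
CV = 59.1034 / 393.1000 = 0.15035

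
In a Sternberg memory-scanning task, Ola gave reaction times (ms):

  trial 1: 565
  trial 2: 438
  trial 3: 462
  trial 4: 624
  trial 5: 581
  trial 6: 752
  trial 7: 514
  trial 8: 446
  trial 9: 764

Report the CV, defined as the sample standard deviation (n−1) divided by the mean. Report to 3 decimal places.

0.215

n = 9, Σ = 5146, M = 571.7778
Σ(x−M)² = 121393.556; s = √(121393.556/8) = 123.1836
CV = 123.1836 / 571.7778 = 0.21544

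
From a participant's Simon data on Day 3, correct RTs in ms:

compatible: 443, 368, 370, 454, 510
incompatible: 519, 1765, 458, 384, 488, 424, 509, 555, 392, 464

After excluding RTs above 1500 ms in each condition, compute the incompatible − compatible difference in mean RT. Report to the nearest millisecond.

incompatible: exclude 1765
M(compatible) = 2145/5 = 429.000
M(incompatible) = 4193/9 = 465.889
Difference = 465.889 − 429.000 = 36.889 ms

37 ms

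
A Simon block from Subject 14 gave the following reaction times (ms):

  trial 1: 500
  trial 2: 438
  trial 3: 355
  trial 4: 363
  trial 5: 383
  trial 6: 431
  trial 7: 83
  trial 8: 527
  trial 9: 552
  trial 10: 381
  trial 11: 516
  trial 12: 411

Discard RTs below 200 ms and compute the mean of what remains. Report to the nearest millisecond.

442 ms

Excluded: 83
Retained (n=11): Σ = 4857
Mean = 4857/11 = 441.5455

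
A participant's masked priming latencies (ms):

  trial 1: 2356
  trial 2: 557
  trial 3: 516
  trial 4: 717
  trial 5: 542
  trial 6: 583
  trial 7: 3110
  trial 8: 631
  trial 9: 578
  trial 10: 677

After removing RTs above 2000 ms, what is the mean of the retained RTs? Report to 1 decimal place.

600.1 ms

Excluded: 2356, 3110
Retained (n=8): Σ = 4801
Mean = 4801/8 = 600.1250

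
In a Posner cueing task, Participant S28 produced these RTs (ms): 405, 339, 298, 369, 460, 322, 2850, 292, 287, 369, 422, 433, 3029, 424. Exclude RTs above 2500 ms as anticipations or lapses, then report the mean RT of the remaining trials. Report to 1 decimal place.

368.3 ms

Excluded: 2850, 3029
Retained (n=12): Σ = 4420
Mean = 4420/12 = 368.3333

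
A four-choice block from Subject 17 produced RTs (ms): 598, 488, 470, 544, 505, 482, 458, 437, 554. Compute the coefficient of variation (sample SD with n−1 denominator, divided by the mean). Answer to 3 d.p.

0.103

n = 9, Σ = 4536, M = 504.0000
Σ(x−M)² = 21438.000; s = √(21438.000/8) = 51.7663
CV = 51.7663 / 504.0000 = 0.10271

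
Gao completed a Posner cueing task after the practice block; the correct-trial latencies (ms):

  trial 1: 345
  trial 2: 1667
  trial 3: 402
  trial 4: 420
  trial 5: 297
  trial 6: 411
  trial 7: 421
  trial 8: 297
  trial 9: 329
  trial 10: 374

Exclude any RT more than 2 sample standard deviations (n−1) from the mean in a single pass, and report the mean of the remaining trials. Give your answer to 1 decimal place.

n = 10, ΣRT = 4963, M = 496.300
Σ(x−M)² = 1543478.10; s = √(1543478.10/9) = 414.123
Cutoffs: 496.300 ± 2·414.123 → [-331.9, 1324.5]
Outside: 1667 → excluded.
Retained (n=9): Σ = 3296, mean = 3296/9 = 366.222

366.2 ms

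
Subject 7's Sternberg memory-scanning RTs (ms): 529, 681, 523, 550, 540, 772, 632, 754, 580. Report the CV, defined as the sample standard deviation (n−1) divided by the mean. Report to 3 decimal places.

0.157

n = 9, Σ = 5561, M = 617.8889
Σ(x−M)² = 75474.889; s = √(75474.889/8) = 97.1306
CV = 97.1306 / 617.8889 = 0.15720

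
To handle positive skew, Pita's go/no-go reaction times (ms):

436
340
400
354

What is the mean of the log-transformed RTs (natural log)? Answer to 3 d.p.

5.942

ln(RT): 6.0776, 5.8289, 5.9915, 5.8693
Σ ln(RT) = 23.7673
Mean = 23.7673/4 = 5.94184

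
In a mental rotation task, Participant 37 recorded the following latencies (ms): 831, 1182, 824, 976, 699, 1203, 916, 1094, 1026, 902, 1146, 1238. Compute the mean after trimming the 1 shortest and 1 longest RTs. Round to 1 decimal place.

Sorted: 699, 824, 831, 902, 916, 976, 1026, 1094, 1146, 1182, 1203, 1238
Drop lowest 1 (699) and highest 1 (1238)
Remaining (n=10): Σ = 10100, mean = 10100/10 = 1010.000

1010.0 ms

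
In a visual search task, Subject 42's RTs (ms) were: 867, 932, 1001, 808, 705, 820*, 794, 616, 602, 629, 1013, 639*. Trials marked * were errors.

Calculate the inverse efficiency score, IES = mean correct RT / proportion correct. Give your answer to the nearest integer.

956 ms

Correct trials (n=10): 867, 932, 1001, 808, 705, 794, 616, 602, 629, 1013
Mean correct RT = 7967/10 = 796.7000 ms
Proportion correct = 10/12
IES = 796.7000 / (10/12) = 956.040 ms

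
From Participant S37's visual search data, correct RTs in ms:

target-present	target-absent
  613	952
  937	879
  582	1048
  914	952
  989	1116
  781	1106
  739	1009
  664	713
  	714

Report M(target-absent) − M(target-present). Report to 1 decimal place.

165.8 ms

M(target-present) = 6219/8 = 777.375
M(target-absent) = 8489/9 = 943.222
Difference = 943.222 − 777.375 = 165.847 ms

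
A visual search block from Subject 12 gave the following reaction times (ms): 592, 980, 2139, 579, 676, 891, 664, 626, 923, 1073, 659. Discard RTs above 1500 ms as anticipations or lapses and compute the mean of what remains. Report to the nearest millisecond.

Excluded: 2139
Retained (n=10): Σ = 7663
Mean = 7663/10 = 766.3000

766 ms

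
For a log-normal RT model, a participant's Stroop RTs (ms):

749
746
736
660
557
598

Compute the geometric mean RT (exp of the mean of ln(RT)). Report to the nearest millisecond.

ln(RT): 6.6187, 6.6147, 6.6012, 6.4922, 6.3226, 6.3936
Mean ln(RT) = 39.0431/6 = 6.50718
Geometric mean = exp(6.50718) = 669.94 ms

670 ms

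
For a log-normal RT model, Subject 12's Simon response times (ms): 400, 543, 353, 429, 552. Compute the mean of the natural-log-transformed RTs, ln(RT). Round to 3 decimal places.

ln(RT): 5.9915, 6.2971, 5.8665, 6.0615, 6.3135
Σ ln(RT) = 30.5300
Mean = 30.5300/5 = 6.10601

6.106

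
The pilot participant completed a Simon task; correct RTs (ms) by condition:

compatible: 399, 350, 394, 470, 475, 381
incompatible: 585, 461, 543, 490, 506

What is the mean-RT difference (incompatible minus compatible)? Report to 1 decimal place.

105.5 ms

M(compatible) = 2469/6 = 411.500
M(incompatible) = 2585/5 = 517.000
Difference = 517.000 − 411.500 = 105.500 ms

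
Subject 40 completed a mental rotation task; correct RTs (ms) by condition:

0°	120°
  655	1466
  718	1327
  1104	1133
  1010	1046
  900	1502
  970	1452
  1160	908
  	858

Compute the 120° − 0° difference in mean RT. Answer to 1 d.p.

M(0°) = 6517/7 = 931.000
M(120°) = 9692/8 = 1211.500
Difference = 1211.500 − 931.000 = 280.500 ms

280.5 ms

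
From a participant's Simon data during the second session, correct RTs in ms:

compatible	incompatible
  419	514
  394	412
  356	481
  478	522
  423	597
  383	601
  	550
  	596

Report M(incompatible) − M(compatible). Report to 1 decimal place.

M(compatible) = 2453/6 = 408.833
M(incompatible) = 4273/8 = 534.125
Difference = 534.125 − 408.833 = 125.292 ms

125.3 ms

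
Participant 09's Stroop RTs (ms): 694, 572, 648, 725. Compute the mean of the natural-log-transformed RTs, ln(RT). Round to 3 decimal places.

6.488

ln(RT): 6.5425, 6.3491, 6.4739, 6.5862
Σ ln(RT) = 25.9517
Mean = 25.9517/4 = 6.48792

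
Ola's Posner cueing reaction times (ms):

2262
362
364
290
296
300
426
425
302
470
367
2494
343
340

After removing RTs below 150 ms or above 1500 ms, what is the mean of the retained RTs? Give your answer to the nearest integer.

357 ms

Excluded: 2262, 2494
Retained (n=12): Σ = 4285
Mean = 4285/12 = 357.0833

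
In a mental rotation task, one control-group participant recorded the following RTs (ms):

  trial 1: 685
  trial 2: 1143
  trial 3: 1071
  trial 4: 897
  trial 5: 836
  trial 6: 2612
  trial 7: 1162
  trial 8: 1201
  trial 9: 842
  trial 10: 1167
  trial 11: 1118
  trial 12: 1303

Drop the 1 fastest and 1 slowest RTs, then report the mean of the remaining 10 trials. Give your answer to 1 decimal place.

1074.0 ms

Sorted: 685, 836, 842, 897, 1071, 1118, 1143, 1162, 1167, 1201, 1303, 2612
Drop lowest 1 (685) and highest 1 (2612)
Remaining (n=10): Σ = 10740, mean = 10740/10 = 1074.000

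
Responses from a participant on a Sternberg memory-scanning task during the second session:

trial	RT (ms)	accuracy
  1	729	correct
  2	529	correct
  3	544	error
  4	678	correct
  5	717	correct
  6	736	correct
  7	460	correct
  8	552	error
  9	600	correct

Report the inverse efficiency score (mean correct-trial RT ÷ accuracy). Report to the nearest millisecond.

Correct trials (n=7): 729, 529, 678, 717, 736, 460, 600
Mean correct RT = 4449/7 = 635.5714 ms
Proportion correct = 7/9
IES = 635.5714 / (7/9) = 817.163 ms

817 ms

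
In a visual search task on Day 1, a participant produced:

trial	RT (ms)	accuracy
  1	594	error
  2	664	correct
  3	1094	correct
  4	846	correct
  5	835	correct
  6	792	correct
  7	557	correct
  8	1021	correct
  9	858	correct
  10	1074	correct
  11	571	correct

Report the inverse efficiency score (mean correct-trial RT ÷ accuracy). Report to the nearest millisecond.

Correct trials (n=10): 664, 1094, 846, 835, 792, 557, 1021, 858, 1074, 571
Mean correct RT = 8312/10 = 831.2000 ms
Proportion correct = 10/11
IES = 831.2000 / (10/11) = 914.320 ms

914 ms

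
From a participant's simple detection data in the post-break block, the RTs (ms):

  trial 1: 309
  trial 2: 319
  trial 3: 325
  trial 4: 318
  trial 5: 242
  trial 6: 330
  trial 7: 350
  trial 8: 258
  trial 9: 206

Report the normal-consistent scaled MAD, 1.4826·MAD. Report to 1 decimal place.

Sorted: 206, 242, 258, 309, 318, 319, 325, 330, 350 → median = 318
|x − 318| sorted: 0, 1, 7, 9, 12, 32, 60, 76, 112 → MAD = 12
Robust SD ≈ 1.4826 × 12 = 17.791

17.8 ms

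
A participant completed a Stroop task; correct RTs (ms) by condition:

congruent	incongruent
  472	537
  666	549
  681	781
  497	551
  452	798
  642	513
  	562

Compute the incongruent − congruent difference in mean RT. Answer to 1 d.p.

44.7 ms

M(congruent) = 3410/6 = 568.333
M(incongruent) = 4291/7 = 613.000
Difference = 613.000 − 568.333 = 44.667 ms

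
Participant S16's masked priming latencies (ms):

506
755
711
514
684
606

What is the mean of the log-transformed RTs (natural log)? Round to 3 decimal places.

6.433

ln(RT): 6.2265, 6.6267, 6.5667, 6.2422, 6.5280, 6.4069
Σ ln(RT) = 38.5970
Mean = 38.5970/6 = 6.43283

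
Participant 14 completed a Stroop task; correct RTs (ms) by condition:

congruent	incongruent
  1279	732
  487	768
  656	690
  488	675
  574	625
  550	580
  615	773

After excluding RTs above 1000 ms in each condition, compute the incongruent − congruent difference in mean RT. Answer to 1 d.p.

congruent: exclude 1279
M(congruent) = 3370/6 = 561.667
M(incongruent) = 4843/7 = 691.857
Difference = 691.857 − 561.667 = 130.190 ms

130.2 ms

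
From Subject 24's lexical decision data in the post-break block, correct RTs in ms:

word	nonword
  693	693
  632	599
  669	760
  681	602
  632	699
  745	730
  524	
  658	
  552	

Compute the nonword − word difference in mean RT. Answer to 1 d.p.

37.6 ms

M(word) = 5786/9 = 642.889
M(nonword) = 4083/6 = 680.500
Difference = 680.500 − 642.889 = 37.611 ms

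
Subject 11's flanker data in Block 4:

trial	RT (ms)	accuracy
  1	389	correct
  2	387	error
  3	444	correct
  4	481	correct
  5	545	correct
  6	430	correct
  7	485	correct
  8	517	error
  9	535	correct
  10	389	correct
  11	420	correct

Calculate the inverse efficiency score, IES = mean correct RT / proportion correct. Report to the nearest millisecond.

559 ms

Correct trials (n=9): 389, 444, 481, 545, 430, 485, 535, 389, 420
Mean correct RT = 4118/9 = 457.5556 ms
Proportion correct = 9/11
IES = 457.5556 / (9/11) = 559.235 ms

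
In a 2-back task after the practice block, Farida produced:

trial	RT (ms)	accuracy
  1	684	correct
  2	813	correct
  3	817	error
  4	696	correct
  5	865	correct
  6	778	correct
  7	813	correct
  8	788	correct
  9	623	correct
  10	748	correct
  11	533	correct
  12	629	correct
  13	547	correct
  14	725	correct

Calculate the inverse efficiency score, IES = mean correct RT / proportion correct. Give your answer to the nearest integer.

766 ms

Correct trials (n=13): 684, 813, 696, 865, 778, 813, 788, 623, 748, 533, 629, 547, 725
Mean correct RT = 9242/13 = 710.9231 ms
Proportion correct = 13/14
IES = 710.9231 / (13/14) = 765.609 ms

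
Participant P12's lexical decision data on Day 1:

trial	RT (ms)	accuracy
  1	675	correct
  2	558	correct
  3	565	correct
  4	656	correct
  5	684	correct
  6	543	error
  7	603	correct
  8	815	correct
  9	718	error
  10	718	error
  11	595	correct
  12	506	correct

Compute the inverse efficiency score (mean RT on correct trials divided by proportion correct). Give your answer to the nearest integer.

Correct trials (n=9): 675, 558, 565, 656, 684, 603, 815, 595, 506
Mean correct RT = 5657/9 = 628.5556 ms
Proportion correct = 9/12
IES = 628.5556 / (9/12) = 838.074 ms

838 ms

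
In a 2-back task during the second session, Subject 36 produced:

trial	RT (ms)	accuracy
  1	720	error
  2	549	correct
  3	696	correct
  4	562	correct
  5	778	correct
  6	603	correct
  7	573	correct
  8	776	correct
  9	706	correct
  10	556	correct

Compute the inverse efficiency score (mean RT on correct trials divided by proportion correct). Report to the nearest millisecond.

Correct trials (n=9): 549, 696, 562, 778, 603, 573, 776, 706, 556
Mean correct RT = 5799/9 = 644.3333 ms
Proportion correct = 9/10
IES = 644.3333 / (9/10) = 715.926 ms

716 ms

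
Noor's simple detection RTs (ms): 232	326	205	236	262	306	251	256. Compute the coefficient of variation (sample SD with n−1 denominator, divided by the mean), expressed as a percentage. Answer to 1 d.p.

n = 8, Σ = 2074, M = 259.2500
Σ(x−M)² = 10953.500; s = √(10953.500/7) = 39.5574
CV = 39.5574 / 259.2500 = 0.15258 = 15.258%

15.3%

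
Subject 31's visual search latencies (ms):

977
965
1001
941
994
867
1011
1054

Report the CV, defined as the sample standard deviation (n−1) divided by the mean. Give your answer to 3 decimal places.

0.057

n = 8, Σ = 7810, M = 976.2500
Σ(x−M)² = 21485.500; s = √(21485.500/7) = 55.4018
CV = 55.4018 / 976.2500 = 0.05675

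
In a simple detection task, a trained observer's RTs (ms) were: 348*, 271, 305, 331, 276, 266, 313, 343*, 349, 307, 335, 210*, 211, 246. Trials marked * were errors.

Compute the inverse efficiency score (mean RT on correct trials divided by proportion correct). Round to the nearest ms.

371 ms

Correct trials (n=11): 271, 305, 331, 276, 266, 313, 349, 307, 335, 211, 246
Mean correct RT = 3210/11 = 291.8182 ms
Proportion correct = 11/14
IES = 291.8182 / (11/14) = 371.405 ms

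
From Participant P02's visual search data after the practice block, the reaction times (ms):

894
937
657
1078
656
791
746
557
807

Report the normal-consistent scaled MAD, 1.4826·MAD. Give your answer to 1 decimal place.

Sorted: 557, 656, 657, 746, 791, 807, 894, 937, 1078 → median = 791
|x − 791| sorted: 0, 16, 45, 103, 134, 135, 146, 234, 287 → MAD = 134
Robust SD ≈ 1.4826 × 134 = 198.668

198.7 ms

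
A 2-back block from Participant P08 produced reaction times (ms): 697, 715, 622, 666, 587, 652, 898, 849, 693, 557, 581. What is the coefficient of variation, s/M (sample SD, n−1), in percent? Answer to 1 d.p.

15.7%

n = 11, Σ = 7517, M = 683.3636
Σ(x−M)² = 115566.545; s = √(115566.545/10) = 107.5019
CV = 107.5019 / 683.3636 = 0.15731 = 15.731%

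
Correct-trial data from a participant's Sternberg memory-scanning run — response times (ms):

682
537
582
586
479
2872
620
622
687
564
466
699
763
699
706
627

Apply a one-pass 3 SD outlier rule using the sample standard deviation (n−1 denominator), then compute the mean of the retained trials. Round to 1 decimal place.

621.3 ms

n = 16, ΣRT = 12191, M = 761.938
Σ(x−M)² = 4854098.94; s = √(4854098.94/15) = 568.864
Cutoffs: 761.938 ± 3·568.864 → [-944.7, 2468.5]
Outside: 2872 → excluded.
Retained (n=15): Σ = 9319, mean = 9319/15 = 621.267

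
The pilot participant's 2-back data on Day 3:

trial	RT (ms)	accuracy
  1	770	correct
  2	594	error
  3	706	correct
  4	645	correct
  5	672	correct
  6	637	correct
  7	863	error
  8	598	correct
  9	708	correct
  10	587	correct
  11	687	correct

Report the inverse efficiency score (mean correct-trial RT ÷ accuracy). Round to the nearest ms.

816 ms

Correct trials (n=9): 770, 706, 645, 672, 637, 598, 708, 587, 687
Mean correct RT = 6010/9 = 667.7778 ms
Proportion correct = 9/11
IES = 667.7778 / (9/11) = 816.173 ms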